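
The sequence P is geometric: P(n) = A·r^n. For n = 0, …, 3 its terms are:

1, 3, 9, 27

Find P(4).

81

Consecutive ratio: 3/1 = 3, and 9/3 = 3, so r = 3.
Then A·3^0 = 1 gives A = 1, and P(n) = 1·3^n.
P(4) = 1·3^4 = 81.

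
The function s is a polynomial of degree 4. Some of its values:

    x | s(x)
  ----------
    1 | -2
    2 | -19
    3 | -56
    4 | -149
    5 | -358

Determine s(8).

-2641

Write s(x) = ax^4 + bx³ + cx² + dx + e; the 5 given values yield a linear system in the 5 coefficients.
Solving, s(x) = -x^4 + 4x³ - 9x² - 3x + 7.
Then s(8) = -2641.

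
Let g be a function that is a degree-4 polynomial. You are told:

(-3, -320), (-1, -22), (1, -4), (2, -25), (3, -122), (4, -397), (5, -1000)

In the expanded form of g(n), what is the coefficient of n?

6

Write g(n) = an^4 + bn³ + cn² + dn + e; the 7 given values yield a linear system in the 5 coefficients.
Solving, g(n) = -2n^4 + 3n³ - 6n² + 6n - 5.
The coefficient of n is 6.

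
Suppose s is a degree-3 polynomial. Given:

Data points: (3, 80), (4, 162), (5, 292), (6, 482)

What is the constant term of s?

Write s(n) = an³ + bn² + cn + d; the 4 given values yield a linear system in the 4 coefficients.
Solving, s(n) = 2n³ + 8n + 2.
The constant term is s(0) = 2.

2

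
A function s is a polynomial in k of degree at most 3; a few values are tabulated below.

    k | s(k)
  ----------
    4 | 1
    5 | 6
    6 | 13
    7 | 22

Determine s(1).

First differences: 5, 7, 9. Second differences: 2, 2.
Level-2 differences are constant, so s has degree 2.
Fitting a degree-2 polynomial gives s(k) = k² - 4k + 1.
Then s(1) = -2.

-2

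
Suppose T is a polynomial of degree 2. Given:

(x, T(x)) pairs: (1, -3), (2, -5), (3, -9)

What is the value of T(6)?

-33

Write T(x) = ax² + bx + c; the 3 given values yield a linear system in the 3 coefficients.
Solving, T(x) = -x² + x - 3.
Then T(6) = -33.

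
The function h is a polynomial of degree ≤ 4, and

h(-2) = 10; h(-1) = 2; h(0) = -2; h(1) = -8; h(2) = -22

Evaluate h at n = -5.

First differences: -8, -4, -6, -14. Second differences: 4, -2, -8. Third differences: -6, -6.
Level-3 differences are constant, so h has degree 3.
Fitting a degree-3 polynomial gives h(n) = -n³ - n² - 4n - 2.
Then h(-5) = 118.

118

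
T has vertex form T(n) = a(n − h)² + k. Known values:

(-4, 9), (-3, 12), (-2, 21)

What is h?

-4

First differences 3, 9; second difference 6 = 2a, so a = 3.
Expanding, the n-coefficient is −2ah = -6h; matching it to the data gives h = -4, and then k = 9.
So T(n) = 3(n + 4)² + 9.
Hence h = -4.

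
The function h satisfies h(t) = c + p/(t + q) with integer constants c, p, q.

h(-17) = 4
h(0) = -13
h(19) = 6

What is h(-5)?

(h(t) − c)(t + q) = p for each data point; the three points give a linear system in c and q, then p follows.
Solving: c = 5, q = -1, p = 18, so h(t) = 5 + 18/(t − 1).
Then h(-5) = 5 + 18/(-6) = 2.

2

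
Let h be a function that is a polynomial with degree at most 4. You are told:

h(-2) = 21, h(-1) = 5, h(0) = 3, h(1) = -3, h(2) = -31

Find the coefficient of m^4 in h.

First differences: -16, -2, -6, -28. Second differences: 14, -4, -22. Third differences: -18, -18.
Level-3 differences are constant, so h has degree 3.
Fitting a degree-3 polynomial gives h(m) = -3m³ - 2m² - m + 3.
The coefficient of m^4 is 0.

0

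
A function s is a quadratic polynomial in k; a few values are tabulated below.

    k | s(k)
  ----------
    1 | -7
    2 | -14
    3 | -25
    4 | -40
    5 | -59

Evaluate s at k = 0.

-4

Write s(k) = ak² + bk + c; the 5 given values yield a linear system in the 3 coefficients.
Solving, s(k) = -2k² - k - 4.
Then s(0) = -4.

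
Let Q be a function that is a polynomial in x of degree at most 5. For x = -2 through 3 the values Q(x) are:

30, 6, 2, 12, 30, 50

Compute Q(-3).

First differences: -24, -4, 10, 18, 20. Second differences: 20, 14, 8, 2. Third differences: -6, -6, -6.
Level-3 differences are constant, so Q has degree 3.
Fitting a degree-3 polynomial gives Q(x) = -x³ + 7x² + 4x + 2.
Then Q(-3) = 80.

80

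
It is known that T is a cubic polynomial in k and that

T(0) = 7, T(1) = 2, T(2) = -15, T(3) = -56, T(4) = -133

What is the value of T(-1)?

12

Write T(k) = ak³ + bk² + ck + d; the 5 given values yield a linear system in the 4 coefficients.
Solving, T(k) = -2k³ - 3k + 7.
Then T(-1) = 12.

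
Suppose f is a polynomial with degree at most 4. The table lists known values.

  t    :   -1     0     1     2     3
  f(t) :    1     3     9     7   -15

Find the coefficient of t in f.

6

First differences: 2, 6, -2, -22. Second differences: 4, -8, -20. Third differences: -12, -12.
Level-3 differences are constant, so f has degree 3.
Fitting a degree-3 polynomial gives f(t) = -2t³ + 2t² + 6t + 3.
The coefficient of t is 6.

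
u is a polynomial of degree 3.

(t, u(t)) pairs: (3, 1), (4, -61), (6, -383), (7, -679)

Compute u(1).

Write u(t) = at³ + bt² + ct + d; the 4 given values yield a linear system in the 4 coefficients.
Solving, u(t) = -3t³ + 6t² + 7t + 7.
Then u(1) = 17.

17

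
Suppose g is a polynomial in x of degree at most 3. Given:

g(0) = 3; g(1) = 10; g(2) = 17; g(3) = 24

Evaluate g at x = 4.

First differences: 7, 7, 7.
Level-1 differences are constant, so g has degree 1.
Fitting a degree-1 polynomial gives g(x) = 7x + 3.
Then g(4) = 31.

31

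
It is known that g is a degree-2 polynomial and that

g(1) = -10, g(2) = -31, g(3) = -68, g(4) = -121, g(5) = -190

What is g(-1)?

-16

First differences: -21, -37, -53, -69. Second differences: -16, -16, -16.
Level-2 differences are constant, so g has degree 2.
Fitting a degree-2 polynomial gives g(m) = -8m² + 3m - 5.
Then g(-1) = -16.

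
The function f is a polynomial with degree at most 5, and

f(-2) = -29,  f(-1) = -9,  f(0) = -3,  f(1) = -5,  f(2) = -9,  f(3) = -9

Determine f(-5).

-233

First differences: 20, 6, -2, -4, 0. Second differences: -14, -8, -2, 4. Third differences: 6, 6, 6.
Level-3 differences are constant, so f has degree 3.
Fitting a degree-3 polynomial gives f(x) = x³ - 4x² + x - 3.
Then f(-5) = -233.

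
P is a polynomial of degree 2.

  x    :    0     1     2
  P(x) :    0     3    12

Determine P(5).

Write P(x) = ax² + bx + c; the 3 given values yield a linear system in the 3 coefficients.
Solving, P(x) = 3x².
Then P(5) = 75.

75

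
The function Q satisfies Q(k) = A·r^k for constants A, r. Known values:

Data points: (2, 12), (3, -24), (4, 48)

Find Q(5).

Consecutive ratio: -24/12 = -2, and 48/(-24) = -2, so r = -2.
Then A·(-2)^2 = 12 gives A = 3, and Q(k) = 3·(-2)^k.
Q(5) = 3·(-2)^5 = -96.

-96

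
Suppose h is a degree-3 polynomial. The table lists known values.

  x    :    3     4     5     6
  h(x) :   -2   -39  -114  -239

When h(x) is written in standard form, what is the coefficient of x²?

5

Write h(x) = ax³ + bx² + cx + d; the 4 given values yield a linear system in the 4 coefficients.
Solving, h(x) = -2x³ + 5x² + 2x + 1.
The coefficient of x² is 5.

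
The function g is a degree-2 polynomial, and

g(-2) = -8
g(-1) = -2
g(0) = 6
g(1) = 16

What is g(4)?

First differences: 6, 8, 10. Second differences: 2, 2.
Level-2 differences are constant, so g has degree 2.
Fitting a degree-2 polynomial gives g(t) = t² + 9t + 6.
Then g(4) = 58.

58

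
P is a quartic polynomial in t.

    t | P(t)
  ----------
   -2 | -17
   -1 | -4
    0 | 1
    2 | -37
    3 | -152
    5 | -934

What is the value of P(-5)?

Write P(t) = at^4 + bt³ + ct² + dt + e; the 6 given values yield a linear system in the 5 coefficients.
Solving, P(t) = -t^4 - 2t³ - 3t² + 3t + 1.
Then P(-5) = -464.

-464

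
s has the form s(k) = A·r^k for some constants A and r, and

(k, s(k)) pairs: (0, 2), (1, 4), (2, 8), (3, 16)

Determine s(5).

64

Consecutive ratio: 4/2 = 2, and 8/4 = 2, so r = 2.
Then A·2^0 = 2 gives A = 2, and s(k) = 2·2^k.
s(5) = 2·2^5 = 64.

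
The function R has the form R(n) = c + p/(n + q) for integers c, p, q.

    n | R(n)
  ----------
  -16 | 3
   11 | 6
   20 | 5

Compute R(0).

-5

(R(n) − c)(n + q) = p for each data point; the three points give a linear system in c and q, then p follows.
Solving: c = 4, q = -2, p = 18, so R(n) = 4 + 18/(n − 2).
Then R(0) = 4 + 18/(-2) = -5.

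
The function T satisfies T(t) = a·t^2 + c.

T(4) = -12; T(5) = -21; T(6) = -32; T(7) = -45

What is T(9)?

-77

From T(4) = -12 and T(5) = -21: 16a + c = -12 and 25a + c = -21.
Subtracting: 9a = -9, so a = -1; then c = -12 − (-1)·16 = 4.
So T(t) = -1t² + 4, and T(9) = -77.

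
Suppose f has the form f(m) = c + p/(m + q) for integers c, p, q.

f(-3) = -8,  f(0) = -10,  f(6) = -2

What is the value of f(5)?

0

(f(m) − c)(m + q) = p for each data point; the three points give a linear system in c and q, then p follows.
Solving: c = -6, q = -3, p = 12, so f(m) = -6 + 12/(m − 3).
Then f(5) = -6 + 12/2 = 0.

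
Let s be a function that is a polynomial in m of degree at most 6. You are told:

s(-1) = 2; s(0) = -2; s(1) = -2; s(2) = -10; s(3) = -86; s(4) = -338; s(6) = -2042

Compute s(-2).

-26

Write s(m) = am^6 + bm^5 + cm^4 + dm³ + em² + pm + q; the 7 given values yield a linear system in the 7 coefficients.
Solving, the top 2 coefficients vanish, and s(m) = -2m^4 + 2m³ + 4m² - 4m - 2.
Then s(-2) = -26.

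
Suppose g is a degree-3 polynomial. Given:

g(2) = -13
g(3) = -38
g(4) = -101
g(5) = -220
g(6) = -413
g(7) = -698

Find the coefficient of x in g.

First differences: -25, -63, -119, -193, -285. Second differences: -38, -56, -74, -92. Third differences: -18, -18, -18.
Level-3 differences are constant, so g has degree 3.
Fitting a degree-3 polynomial gives g(x) = -3x³ + 8x² - 8x - 5.
The coefficient of x is -8.

-8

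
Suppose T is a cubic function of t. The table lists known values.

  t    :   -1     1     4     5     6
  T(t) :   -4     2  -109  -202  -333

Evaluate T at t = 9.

-1014

Write T(t) = at³ + bt² + ct + d; the 5 given values yield a linear system in the 4 coefficients.
Solving, T(t) = -t³ - 4t² + 4t + 3.
Then T(9) = -1014.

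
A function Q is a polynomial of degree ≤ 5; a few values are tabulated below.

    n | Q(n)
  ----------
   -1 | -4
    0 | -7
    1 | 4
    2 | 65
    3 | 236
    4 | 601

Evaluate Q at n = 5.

1268

First differences: -3, 11, 61, 171, 365. Second differences: 14, 50, 110, 194. Third differences: 36, 60, 84. Fourth differences: 24, 24.
Level-4 differences are constant, so Q has degree 4.
Fitting a degree-4 polynomial gives Q(n) = n^4 + 4n³ + 6n² - 7.
Then Q(5) = 1268.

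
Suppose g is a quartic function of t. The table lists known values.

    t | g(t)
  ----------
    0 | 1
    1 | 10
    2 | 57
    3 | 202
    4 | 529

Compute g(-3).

Write g(t) = at^4 + bt³ + ct² + dt + e; the 5 given values yield a linear system in the 5 coefficients.
Solving, g(t) = t^4 + 4t³ + 4t + 1.
Then g(-3) = -38.

-38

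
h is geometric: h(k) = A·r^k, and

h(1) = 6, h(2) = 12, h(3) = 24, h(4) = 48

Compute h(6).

Consecutive ratio: 12/6 = 2, and 24/12 = 2, so r = 2.
Then A·2^1 = 6 gives A = 3, and h(k) = 3·2^k.
h(6) = 3·2^6 = 192.

192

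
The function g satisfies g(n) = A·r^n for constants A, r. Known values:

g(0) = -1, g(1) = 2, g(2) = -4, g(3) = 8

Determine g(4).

Consecutive ratio: 2/(-1) = -2, and -4/2 = -2, so r = -2.
Then A·(-2)^0 = -1 gives A = -1, and g(n) = -1·(-2)^n.
g(4) = -1·(-2)^4 = -16.

-16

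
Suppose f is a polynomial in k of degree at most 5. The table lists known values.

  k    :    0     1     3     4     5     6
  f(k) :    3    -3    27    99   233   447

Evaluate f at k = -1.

Write f(k) = ak^5 + bk^4 + ck³ + dk² + ek + p; the 6 given values yield a linear system in the 6 coefficients.
Solving, the top 2 coefficients vanish, and f(k) = 3k³ - 5k² - 4k + 3.
Then f(-1) = -1.

-1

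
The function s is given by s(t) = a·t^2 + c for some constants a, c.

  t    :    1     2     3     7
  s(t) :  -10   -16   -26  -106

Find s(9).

From s(1) = -10 and s(2) = -16: 1a + c = -10 and 4a + c = -16.
Subtracting: 3a = -6, so a = -2; then c = -10 − (-2)·1 = -8.
So s(t) = -2t² − 8, and s(9) = -170.

-170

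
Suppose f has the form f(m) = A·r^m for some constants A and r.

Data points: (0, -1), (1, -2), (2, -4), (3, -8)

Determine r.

2

Consecutive ratio: -2/(-1) = 2, and -4/(-2) = 2, so r = 2.
Then A·2^0 = -1 gives A = -1, and f(m) = -1·2^m.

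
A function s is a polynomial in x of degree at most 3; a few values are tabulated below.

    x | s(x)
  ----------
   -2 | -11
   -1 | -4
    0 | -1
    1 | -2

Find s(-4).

First differences: 7, 3, -1. Second differences: -4, -4.
Level-2 differences are constant, so s has degree 2.
Fitting a degree-2 polynomial gives s(x) = -2x² + x - 1.
Then s(-4) = -37.

-37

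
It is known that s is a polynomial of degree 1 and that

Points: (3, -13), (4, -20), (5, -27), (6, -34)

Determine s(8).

First differences: -7, -7, -7.
Level-1 differences are constant, so s has degree 1.
Fitting a degree-1 polynomial gives s(n) = -7n + 8.
Then s(8) = -48.

-48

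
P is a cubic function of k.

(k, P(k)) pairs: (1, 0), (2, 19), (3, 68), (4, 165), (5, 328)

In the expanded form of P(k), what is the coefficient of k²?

-3

Write P(k) = ak³ + bk² + ck + d; the 5 given values yield a linear system in the 4 coefficients.
Solving, P(k) = 3k³ - 3k² + 7k - 7.
The coefficient of k² is -3.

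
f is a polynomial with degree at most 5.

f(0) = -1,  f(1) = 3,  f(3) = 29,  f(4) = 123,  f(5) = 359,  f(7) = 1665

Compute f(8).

2999

Write f(x) = ax^5 + bx^4 + cx³ + dx² + ex + p; the 6 given values yield a linear system in the 6 coefficients.
Solving, the leading coefficient vanishes, and f(x) = x^4 - 2x³ - 2x² + 7x - 1.
Then f(8) = 2999.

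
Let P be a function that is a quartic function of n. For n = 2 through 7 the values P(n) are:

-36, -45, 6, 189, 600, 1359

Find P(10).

7284

First differences: -9, 51, 183, 411, 759. Second differences: 60, 132, 228, 348. Third differences: 72, 96, 120. Fourth differences: 24, 24.
Level-4 differences are constant, so P has degree 4.
Fitting a degree-4 polynomial gives P(n) = n^4 - 2n³ - 7n² - n - 6.
Then P(10) = 7284.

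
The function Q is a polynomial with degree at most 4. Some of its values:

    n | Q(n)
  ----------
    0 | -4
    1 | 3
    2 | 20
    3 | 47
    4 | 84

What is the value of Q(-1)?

Write Q(n) = an^4 + bn³ + cn² + dn + e; the 5 given values yield a linear system in the 5 coefficients.
Solving, the top 2 coefficients vanish, and Q(n) = 5n² + 2n - 4.
Then Q(-1) = -1.

-1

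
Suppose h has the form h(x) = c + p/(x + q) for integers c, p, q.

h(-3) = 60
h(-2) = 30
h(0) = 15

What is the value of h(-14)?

-6

(h(x) − c)(x + q) = p for each data point; the three points give a linear system in c and q, then p follows.
Solving: c = 0, q = 4, p = 60, so h(x) = 60/(x + 4).
Then h(-14) = 0 + 60/(-10) = -6.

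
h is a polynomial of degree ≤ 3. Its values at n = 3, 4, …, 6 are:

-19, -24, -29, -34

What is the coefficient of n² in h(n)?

0

First differences: -5, -5, -5.
Level-1 differences are constant, so h has degree 1.
Fitting a degree-1 polynomial gives h(n) = -5n - 4.
The coefficient of n² is 0.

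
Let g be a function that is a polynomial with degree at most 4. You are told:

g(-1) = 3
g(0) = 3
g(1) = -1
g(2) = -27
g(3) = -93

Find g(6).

First differences: 0, -4, -26, -66. Second differences: -4, -22, -40. Third differences: -18, -18.
Level-3 differences are constant, so g has degree 3.
Fitting a degree-3 polynomial gives g(k) = -3k³ - 2k² + k + 3.
Then g(6) = -711.

-711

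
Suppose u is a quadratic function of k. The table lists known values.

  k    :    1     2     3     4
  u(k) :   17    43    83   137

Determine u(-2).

Write u(k) = ak² + bk + c; the 4 given values yield a linear system in the 3 coefficients.
Solving, u(k) = 7k² + 5k + 5.
Then u(-2) = 23.

23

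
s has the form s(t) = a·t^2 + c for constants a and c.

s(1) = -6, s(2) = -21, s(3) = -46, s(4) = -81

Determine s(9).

-406

From s(1) = -6 and s(2) = -21: 1a + c = -6 and 4a + c = -21.
Subtracting: 3a = -15, so a = -5; then c = -6 − (-5)·1 = -1.
So s(t) = -5t² − 1, and s(9) = -406.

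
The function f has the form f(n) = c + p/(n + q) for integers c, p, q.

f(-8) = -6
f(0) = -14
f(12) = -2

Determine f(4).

6

(f(n) − c)(n + q) = p for each data point; the three points give a linear system in c and q, then p follows.
Solving: c = -4, q = -2, p = 20, so f(n) = -4 + 20/(n − 2).
Then f(4) = -4 + 20/2 = 6.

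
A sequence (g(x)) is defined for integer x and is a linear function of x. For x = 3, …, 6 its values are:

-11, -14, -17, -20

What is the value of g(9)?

-29

First differences: -3, -3, -3.
Level-1 differences are constant, so g has degree 1.
Fitting a degree-1 polynomial gives g(x) = -3x - 2.
Then g(9) = -29.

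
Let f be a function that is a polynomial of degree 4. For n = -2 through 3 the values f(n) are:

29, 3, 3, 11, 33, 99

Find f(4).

263

Write f(n) = an^4 + bn³ + cn² + dn + e; the 6 given values yield a linear system in the 5 coefficients.
Solving, f(n) = n^4 - n³ + 3n² + 5n + 3.
Then f(4) = 263.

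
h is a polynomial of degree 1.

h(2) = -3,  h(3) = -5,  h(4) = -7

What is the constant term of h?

Write h(n) = an + b; the 3 given values yield a linear system in the 2 coefficients.
Solving, h(n) = -2n + 1.
The constant term is h(0) = 1.

1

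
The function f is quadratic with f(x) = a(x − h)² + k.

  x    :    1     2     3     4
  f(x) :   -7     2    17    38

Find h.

First differences 9, 15, 21; second difference 6 = 2a, so a = 3.
Expanding, the x-coefficient is −2ah = -6h; matching it to the data gives h = 0, and then k = -10.
So f(x) = 3(x + 0)² − 10.
Hence h = 0.

0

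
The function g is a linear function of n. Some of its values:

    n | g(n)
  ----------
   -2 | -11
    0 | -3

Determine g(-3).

-15

Write g(n) = an + b; the 2 given values yield a linear system in the 2 coefficients.
Solving, g(n) = 4n - 3.
Then g(-3) = -15.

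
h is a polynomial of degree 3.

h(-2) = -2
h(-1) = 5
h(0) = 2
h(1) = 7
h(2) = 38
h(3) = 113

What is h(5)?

First differences: 7, -3, 5, 31, 75. Second differences: -10, 8, 26, 44. Third differences: 18, 18, 18.
Level-3 differences are constant, so h has degree 3.
Fitting a degree-3 polynomial gives h(x) = 3x³ + 4x² - 2x + 2.
Then h(5) = 467.

467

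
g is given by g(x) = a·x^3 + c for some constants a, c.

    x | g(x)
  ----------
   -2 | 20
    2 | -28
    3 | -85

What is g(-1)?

-1

From g(-2) = 20 and g(2) = -28: -8a + c = 20 and 8a + c = -28.
Subtracting: 16a = -48, so a = -3; then c = 20 − (-3)·(-8) = -4.
So g(x) = -3x³ − 4, and g(-1) = -1.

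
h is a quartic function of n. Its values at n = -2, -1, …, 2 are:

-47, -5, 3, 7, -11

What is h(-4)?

Write h(n) = an^4 + bn³ + cn² + dn + e; the 5 given values yield a linear system in the 5 coefficients.
Solving, h(n) = -2n^4 + n³ + 5n + 3.
Then h(-4) = -593.

-593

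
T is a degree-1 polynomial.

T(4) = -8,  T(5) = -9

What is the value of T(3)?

Write T(m) = am + b; the 2 given values yield a linear system in the 2 coefficients.
Solving, T(m) = -m - 4.
Then T(3) = -7.

-7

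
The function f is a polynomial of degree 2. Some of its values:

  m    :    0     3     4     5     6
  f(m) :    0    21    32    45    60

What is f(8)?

Write f(m) = am² + bm + c; the 5 given values yield a linear system in the 3 coefficients.
Solving, f(m) = m² + 4m.
Then f(8) = 96.

96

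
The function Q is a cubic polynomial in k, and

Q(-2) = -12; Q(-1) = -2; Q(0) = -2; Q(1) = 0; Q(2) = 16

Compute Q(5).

268

Write Q(k) = ak³ + bk² + ck + d; the 5 given values yield a linear system in the 4 coefficients.
Solving, Q(k) = 2k³ + k² - k - 2.
Then Q(5) = 268.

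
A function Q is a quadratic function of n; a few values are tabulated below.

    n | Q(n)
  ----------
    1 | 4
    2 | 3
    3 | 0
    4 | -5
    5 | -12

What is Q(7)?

-32

First differences: -1, -3, -5, -7. Second differences: -2, -2, -2.
Level-2 differences are constant, so Q has degree 2.
Fitting a degree-2 polynomial gives Q(n) = -n² + 2n + 3.
Then Q(7) = -32.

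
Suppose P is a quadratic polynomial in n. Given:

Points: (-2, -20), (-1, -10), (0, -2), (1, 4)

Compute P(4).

10

First differences: 10, 8, 6. Second differences: -2, -2.
Level-2 differences are constant, so P has degree 2.
Fitting a degree-2 polynomial gives P(n) = -n² + 7n - 2.
Then P(4) = 10.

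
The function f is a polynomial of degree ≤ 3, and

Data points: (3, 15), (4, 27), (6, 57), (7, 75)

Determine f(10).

Write f(t) = at³ + bt² + ct + d; the 4 given values yield a linear system in the 4 coefficients.
Solving, the leading coefficient vanishes, and f(t) = t² + 5t - 9.
Then f(10) = 141.

141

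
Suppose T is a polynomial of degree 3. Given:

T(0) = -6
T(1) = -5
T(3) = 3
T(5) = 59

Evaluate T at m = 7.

Write T(m) = am³ + bm² + cm + d; the 4 given values yield a linear system in the 4 coefficients.
Solving, T(m) = m³ - 3m² + 3m - 6.
Then T(7) = 211.

211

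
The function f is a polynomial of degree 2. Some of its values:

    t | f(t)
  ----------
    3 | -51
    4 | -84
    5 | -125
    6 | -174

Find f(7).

-231

First differences: -33, -41, -49. Second differences: -8, -8.
Level-2 differences are constant, so f has degree 2.
Fitting a degree-2 polynomial gives f(t) = -4t² - 5t.
Then f(7) = -231.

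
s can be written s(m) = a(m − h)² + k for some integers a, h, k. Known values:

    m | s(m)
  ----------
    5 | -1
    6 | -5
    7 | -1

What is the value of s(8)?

First differences -4, 4; second difference 8 = 2a, so a = 4.
Expanding, the m-coefficient is −2ah = -8h; matching it to the data gives h = 6, and then k = -5.
So s(m) = 4(m − 6)² − 5.
s(8) = 4·2² − 5 = 11.

11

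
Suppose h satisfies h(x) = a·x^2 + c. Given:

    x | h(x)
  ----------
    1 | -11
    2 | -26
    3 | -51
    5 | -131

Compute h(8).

From h(1) = -11 and h(2) = -26: 1a + c = -11 and 4a + c = -26.
Subtracting: 3a = -15, so a = -5; then c = -11 − (-5)·1 = -6.
So h(x) = -5x² − 6, and h(8) = -326.

-326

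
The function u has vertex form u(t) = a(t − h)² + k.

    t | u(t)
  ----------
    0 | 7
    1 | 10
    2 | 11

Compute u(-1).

First differences 3, 1; second difference -2 = 2a, so a = -1.
Expanding, the t-coefficient is −2ah = 2h; matching it to the data gives h = 2, and then k = 11.
So u(t) = -1(t − 2)² + 11.
u(-1) = -1·(-3)² + 11 = 2.

2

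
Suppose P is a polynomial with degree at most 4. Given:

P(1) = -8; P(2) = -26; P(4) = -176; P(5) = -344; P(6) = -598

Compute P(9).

Write P(n) = an^4 + bn³ + cn² + dn + e; the 5 given values yield a linear system in the 5 coefficients.
Solving, the leading coefficient vanishes, and P(n) = -3n³ + 2n² - 3n - 4.
Then P(9) = -2056.

-2056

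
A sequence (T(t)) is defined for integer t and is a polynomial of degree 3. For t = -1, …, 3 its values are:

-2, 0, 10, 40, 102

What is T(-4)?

-80

First differences: 2, 10, 30, 62. Second differences: 8, 20, 32. Third differences: 12, 12.
Level-3 differences are constant, so T has degree 3.
Fitting a degree-3 polynomial gives T(t) = 2t³ + 4t² + 4t.
Then T(-4) = -80.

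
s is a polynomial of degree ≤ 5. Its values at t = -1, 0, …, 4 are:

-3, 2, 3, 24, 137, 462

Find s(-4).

First differences: 5, 1, 21, 113, 325. Second differences: -4, 20, 92, 212. Third differences: 24, 72, 120. Fourth differences: 48, 48.
Level-4 differences are constant, so s has degree 4.
Fitting a degree-4 polynomial gives s(t) = 2t^4 - 4t² + 3t + 2.
Then s(-4) = 438.

438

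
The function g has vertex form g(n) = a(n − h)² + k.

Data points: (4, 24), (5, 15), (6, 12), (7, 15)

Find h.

6

First differences -9, -3, 3; second difference 6 = 2a, so a = 3.
Expanding, the n-coefficient is −2ah = -6h; matching it to the data gives h = 6, and then k = 12.
So g(n) = 3(n − 6)² + 12.
Hence h = 6.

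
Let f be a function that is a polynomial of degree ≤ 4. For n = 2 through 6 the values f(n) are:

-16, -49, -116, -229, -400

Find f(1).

First differences: -33, -67, -113, -171. Second differences: -34, -46, -58. Third differences: -12, -12.
Level-3 differences are constant, so f has degree 3.
Fitting a degree-3 polynomial gives f(n) = -2n³ + n² - 4.
Then f(1) = -5.

-5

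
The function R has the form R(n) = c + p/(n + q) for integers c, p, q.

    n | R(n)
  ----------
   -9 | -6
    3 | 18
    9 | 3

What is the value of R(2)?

38

(R(n) − c)(n + q) = p for each data point; the three points give a linear system in c and q, then p follows.
Solving: c = -2, q = -1, p = 40, so R(n) = -2 + 40/(n − 1).
Then R(2) = -2 + 40/1 = 38.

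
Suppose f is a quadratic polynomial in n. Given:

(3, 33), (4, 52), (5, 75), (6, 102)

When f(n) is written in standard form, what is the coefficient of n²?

Write f(n) = an² + bn + c; the 4 given values yield a linear system in the 3 coefficients.
Solving, f(n) = 2n² + 5n.
The coefficient of n² is 2.

2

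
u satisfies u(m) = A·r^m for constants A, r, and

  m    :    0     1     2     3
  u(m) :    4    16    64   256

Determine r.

Consecutive ratio: 16/4 = 4, and 64/16 = 4, so r = 4.
Then A·4^0 = 4 gives A = 4, and u(m) = 4·4^m.

4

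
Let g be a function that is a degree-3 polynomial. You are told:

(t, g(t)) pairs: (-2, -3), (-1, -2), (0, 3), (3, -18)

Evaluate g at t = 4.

Write g(t) = at³ + bt² + ct + d; the 4 given values yield a linear system in the 4 coefficients.
Solving, g(t) = -t³ - t² + 5t + 3.
Then g(4) = -57.

-57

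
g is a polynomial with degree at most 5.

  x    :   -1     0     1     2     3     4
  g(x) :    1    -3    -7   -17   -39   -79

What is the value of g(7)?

-367

First differences: -4, -4, -10, -22, -40. Second differences: 0, -6, -12, -18. Third differences: -6, -6, -6.
Level-3 differences are constant, so g has degree 3.
Fitting a degree-3 polynomial gives g(x) = -x³ - 3x - 3.
Then g(7) = -367.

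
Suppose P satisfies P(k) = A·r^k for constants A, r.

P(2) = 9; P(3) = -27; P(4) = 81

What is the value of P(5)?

Consecutive ratio: -27/9 = -3, and 81/(-27) = -3, so r = -3.
Then A·(-3)^2 = 9 gives A = 1, and P(k) = 1·(-3)^k.
P(5) = 1·(-3)^5 = -243.

-243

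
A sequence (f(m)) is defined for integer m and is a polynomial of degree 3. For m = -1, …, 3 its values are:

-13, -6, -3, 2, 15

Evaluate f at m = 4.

42

Write f(m) = am³ + bm² + cm + d; the 5 given values yield a linear system in the 4 coefficients.
Solving, f(m) = m³ - 2m² + 4m - 6.
Then f(4) = 42.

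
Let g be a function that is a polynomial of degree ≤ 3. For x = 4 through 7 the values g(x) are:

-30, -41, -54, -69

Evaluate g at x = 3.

First differences: -11, -13, -15. Second differences: -2, -2.
Level-2 differences are constant, so g has degree 2.
Fitting a degree-2 polynomial gives g(x) = -x² - 2x - 6.
Then g(3) = -21.

-21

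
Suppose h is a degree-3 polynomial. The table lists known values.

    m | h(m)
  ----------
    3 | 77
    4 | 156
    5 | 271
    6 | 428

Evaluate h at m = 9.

1211

Write h(m) = am³ + bm² + cm + d; the 4 given values yield a linear system in the 4 coefficients.
Solving, h(m) = m³ + 6m² - 4.
Then h(9) = 1211.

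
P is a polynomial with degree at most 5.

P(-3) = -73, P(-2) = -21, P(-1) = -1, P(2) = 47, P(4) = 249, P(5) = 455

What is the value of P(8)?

1709

Write P(m) = am^5 + bm^4 + cm³ + dm² + em + p; the 6 given values yield a linear system in the 6 coefficients.
Solving, the top 2 coefficients vanish, and P(m) = 3m³ + 2m² + 5m + 5.
Then P(8) = 1709.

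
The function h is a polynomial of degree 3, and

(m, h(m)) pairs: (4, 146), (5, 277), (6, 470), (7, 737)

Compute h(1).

5

Write h(m) = am³ + bm² + cm + d; the 4 given values yield a linear system in the 4 coefficients.
Solving, h(m) = 2m³ + m² + 2.
Then h(1) = 5.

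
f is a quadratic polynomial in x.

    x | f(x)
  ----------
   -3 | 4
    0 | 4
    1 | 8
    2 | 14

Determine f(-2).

Write f(x) = ax² + bx + c; the 4 given values yield a linear system in the 3 coefficients.
Solving, f(x) = x² + 3x + 4.
Then f(-2) = 2.

2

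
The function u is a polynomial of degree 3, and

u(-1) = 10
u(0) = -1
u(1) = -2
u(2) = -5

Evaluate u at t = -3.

110

Write u(t) = at³ + bt² + ct + d; the 4 given values yield a linear system in the 4 coefficients.
Solving, u(t) = -2t³ + 5t² - 4t - 1.
Then u(-3) = 110.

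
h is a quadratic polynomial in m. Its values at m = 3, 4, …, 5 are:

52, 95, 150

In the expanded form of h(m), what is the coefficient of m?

1

Write h(m) = am² + bm + c; the 3 given values yield a linear system in the 3 coefficients.
Solving, h(m) = 6m² + m - 5.
The coefficient of m is 1.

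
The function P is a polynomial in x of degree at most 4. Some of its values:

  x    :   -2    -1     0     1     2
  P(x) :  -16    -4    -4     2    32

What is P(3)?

First differences: 12, 0, 6, 30. Second differences: -12, 6, 24. Third differences: 18, 18.
Level-3 differences are constant, so P has degree 3.
Extending the table by one column gives the next first difference 72, so P(3) = 32 + 72 = 104.

104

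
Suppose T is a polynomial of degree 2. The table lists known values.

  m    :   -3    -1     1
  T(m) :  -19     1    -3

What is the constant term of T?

Write T(m) = am² + bm + c; the 3 given values yield a linear system in the 3 coefficients.
Solving, T(m) = -3m² - 2m + 2.
The constant term is T(0) = 2.

2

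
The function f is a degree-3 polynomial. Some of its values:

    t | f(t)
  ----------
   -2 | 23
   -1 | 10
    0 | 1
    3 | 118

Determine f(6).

703

Write f(t) = at³ + bt² + ct + d; the 4 given values yield a linear system in the 4 coefficients.
Solving, f(t) = 2t³ + 8t² - 3t + 1.
Then f(6) = 703.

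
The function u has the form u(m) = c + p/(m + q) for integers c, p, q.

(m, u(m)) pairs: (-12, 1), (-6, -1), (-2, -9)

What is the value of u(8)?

6

(u(m) − c)(m + q) = p for each data point; the three points give a linear system in c and q, then p follows.
Solving: c = 3, q = 0, p = 24, so u(m) = 3 + 24/(m + 0).
Then u(8) = 3 + 24/8 = 6.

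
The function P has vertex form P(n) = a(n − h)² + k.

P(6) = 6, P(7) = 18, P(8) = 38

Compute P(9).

First differences 12, 20; second difference 8 = 2a, so a = 4.
Expanding, the n-coefficient is −2ah = -8h; matching it to the data gives h = 5, and then k = 2.
So P(n) = 4(n − 5)² + 2.
P(9) = 4·4² + 2 = 66.

66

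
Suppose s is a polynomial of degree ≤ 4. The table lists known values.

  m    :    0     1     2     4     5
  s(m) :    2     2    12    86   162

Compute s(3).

38

Write s(m) = am^4 + bm³ + cm² + dm + e; the 5 given values yield a linear system in the 5 coefficients.
Solving, the leading coefficient vanishes, and s(m) = m³ + 2m² - 3m + 2.
Then s(3) = 38.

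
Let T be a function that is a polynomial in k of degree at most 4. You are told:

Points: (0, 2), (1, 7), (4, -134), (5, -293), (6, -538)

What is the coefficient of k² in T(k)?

2

Write T(k) = ak^4 + bk³ + ck² + dk + e; the 5 given values yield a linear system in the 5 coefficients.
Solving, the leading coefficient vanishes, and T(k) = -3k³ + 2k² + 6k + 2.
The coefficient of k² is 2.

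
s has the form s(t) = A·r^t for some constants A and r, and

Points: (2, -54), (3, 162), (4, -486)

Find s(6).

Consecutive ratio: 162/(-54) = -3, and -486/162 = -3, so r = -3.
Then A·(-3)^2 = -54 gives A = -6, and s(t) = -6·(-3)^t.
s(6) = -6·(-3)^6 = -4374.

-4374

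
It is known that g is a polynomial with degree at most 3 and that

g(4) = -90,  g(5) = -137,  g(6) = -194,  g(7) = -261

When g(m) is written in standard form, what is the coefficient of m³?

First differences: -47, -57, -67. Second differences: -10, -10.
Level-2 differences are constant, so g has degree 2.
Fitting a degree-2 polynomial gives g(m) = -5m² - 2m - 2.
The coefficient of m³ is 0.

0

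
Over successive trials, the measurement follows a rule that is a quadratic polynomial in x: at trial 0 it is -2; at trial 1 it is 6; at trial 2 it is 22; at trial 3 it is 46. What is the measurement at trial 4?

Write the value at x as h(x).
Write h(x) = ax² + bx + c; the 4 given values yield a linear system in the 3 coefficients.
Solving, h(x) = 4x² + 4x - 2.
Then h(4) = 78.

78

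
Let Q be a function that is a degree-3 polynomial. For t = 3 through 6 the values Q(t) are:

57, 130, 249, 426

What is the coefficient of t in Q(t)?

Write Q(t) = at³ + bt² + ct + d; the 4 given values yield a linear system in the 4 coefficients.
Solving, Q(t) = 2t³ - t² + 6t - 6.
The coefficient of t is 6.

6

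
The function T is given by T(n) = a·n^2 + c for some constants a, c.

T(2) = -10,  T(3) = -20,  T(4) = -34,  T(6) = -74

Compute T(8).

-130

From T(2) = -10 and T(3) = -20: 4a + c = -10 and 9a + c = -20.
Subtracting: 5a = -10, so a = -2; then c = -10 − (-2)·4 = -2.
So T(n) = -2n² − 2, and T(8) = -130.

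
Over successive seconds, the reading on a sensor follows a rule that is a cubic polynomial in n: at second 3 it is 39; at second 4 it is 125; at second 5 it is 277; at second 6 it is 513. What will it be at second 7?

851

Write the value at n as Q(n).
Write Q(n) = an³ + bn² + cn + d; the 4 given values yield a linear system in the 4 coefficients.
Solving, Q(n) = 3n³ - 3n² - 4n - 3.
Then Q(7) = 851.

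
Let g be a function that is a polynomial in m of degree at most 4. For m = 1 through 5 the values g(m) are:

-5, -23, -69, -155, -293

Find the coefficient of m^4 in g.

Write g(m) = am^4 + bm³ + cm² + dm + e; the 5 given values yield a linear system in the 5 coefficients.
Solving, the leading coefficient vanishes, and g(m) = -2m³ - 2m² + 2m - 3.
The coefficient of m^4 is 0.

0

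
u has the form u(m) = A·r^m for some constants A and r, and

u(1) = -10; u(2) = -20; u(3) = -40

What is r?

Consecutive ratio: -20/(-10) = 2, and -40/(-20) = 2, so r = 2.
Then A·2^1 = -10 gives A = -5, and u(m) = -5·2^m.

2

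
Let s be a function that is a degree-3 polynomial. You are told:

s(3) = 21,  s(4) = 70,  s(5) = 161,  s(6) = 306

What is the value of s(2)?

Write s(x) = ax³ + bx² + cx + d; the 4 given values yield a linear system in the 4 coefficients.
Solving, s(x) = 2x³ - 3x² - 4x + 6.
Then s(2) = 2.

2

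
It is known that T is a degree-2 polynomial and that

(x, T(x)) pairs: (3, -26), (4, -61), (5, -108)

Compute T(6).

-167

Write T(x) = ax² + bx + c; the 3 given values yield a linear system in the 3 coefficients.
Solving, T(x) = -6x² + 7x + 7.
Then T(6) = -167.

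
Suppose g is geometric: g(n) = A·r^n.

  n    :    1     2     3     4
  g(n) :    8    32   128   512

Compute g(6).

8192

Consecutive ratio: 32/8 = 4, and 128/32 = 4, so r = 4.
Then A·4^1 = 8 gives A = 2, and g(n) = 2·4^n.
g(6) = 2·4^6 = 8192.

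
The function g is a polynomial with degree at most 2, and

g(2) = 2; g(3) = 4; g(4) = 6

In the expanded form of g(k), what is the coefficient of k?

2

Write g(k) = ak² + bk + c; the 3 given values yield a linear system in the 3 coefficients.
Solving, the leading coefficient vanishes, and g(k) = 2k - 2.
The coefficient of k is 2.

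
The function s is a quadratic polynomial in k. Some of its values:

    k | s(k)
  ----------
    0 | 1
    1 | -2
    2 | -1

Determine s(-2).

19

Write s(k) = ak² + bk + c; the 3 given values yield a linear system in the 3 coefficients.
Solving, s(k) = 2k² - 5k + 1.
Then s(-2) = 19.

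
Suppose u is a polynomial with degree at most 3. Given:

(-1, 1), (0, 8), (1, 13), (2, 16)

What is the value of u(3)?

Write u(m) = am³ + bm² + cm + d; the 4 given values yield a linear system in the 4 coefficients.
Solving, the leading coefficient vanishes, and u(m) = -m² + 6m + 8.
Then u(3) = 17.

17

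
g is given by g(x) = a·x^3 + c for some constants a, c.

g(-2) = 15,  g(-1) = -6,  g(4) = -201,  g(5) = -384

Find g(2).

From g(-2) = 15 and g(-1) = -6: -8a + c = 15 and -1a + c = -6.
Subtracting: 7a = -21, so a = -3; then c = 15 − (-3)·(-8) = -9.
So g(x) = -3x³ − 9, and g(2) = -33.

-33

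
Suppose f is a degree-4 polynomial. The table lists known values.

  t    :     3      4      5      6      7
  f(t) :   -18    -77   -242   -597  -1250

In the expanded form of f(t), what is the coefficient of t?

Write f(t) = at^4 + bt³ + ct² + dt + e; the 5 given values yield a linear system in the 5 coefficients.
Solving, f(t) = -t^4 + 4t³ - 4t² - 4t + 3.
The coefficient of t is -4.

-4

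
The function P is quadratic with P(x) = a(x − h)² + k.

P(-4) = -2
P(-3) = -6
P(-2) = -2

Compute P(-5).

First differences -4, 4; second difference 8 = 2a, so a = 4.
Expanding, the x-coefficient is −2ah = -8h; matching it to the data gives h = -3, and then k = -6.
So P(x) = 4(x + 3)² − 6.
P(-5) = 4·(-2)² − 6 = 10.

10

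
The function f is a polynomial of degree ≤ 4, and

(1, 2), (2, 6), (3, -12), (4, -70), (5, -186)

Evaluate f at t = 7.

-664

First differences: 4, -18, -58, -116. Second differences: -22, -40, -58. Third differences: -18, -18.
Level-3 differences are constant, so f has degree 3.
Fitting a degree-3 polynomial gives f(t) = -3t³ + 7t² + 4t - 6.
Then f(7) = -664.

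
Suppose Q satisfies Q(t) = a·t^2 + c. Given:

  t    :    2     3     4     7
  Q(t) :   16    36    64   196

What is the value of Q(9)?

324

From Q(2) = 16 and Q(3) = 36: 4a + c = 16 and 9a + c = 36.
Subtracting: 5a = 20, so a = 4; then c = 16 − 4·4 = 0.
So Q(t) = 4t² + 0, and Q(9) = 324.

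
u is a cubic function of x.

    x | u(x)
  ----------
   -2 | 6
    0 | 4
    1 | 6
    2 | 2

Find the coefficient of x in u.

Write u(x) = ax³ + bx² + cx + d; the 4 given values yield a linear system in the 4 coefficients.
Solving, u(x) = -x³ + 3x + 4.
The coefficient of x is 3.

3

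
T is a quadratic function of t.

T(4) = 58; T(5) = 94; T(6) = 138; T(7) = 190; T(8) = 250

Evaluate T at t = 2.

10

First differences: 36, 44, 52, 60. Second differences: 8, 8, 8.
Level-2 differences are constant, so T has degree 2.
Fitting a degree-2 polynomial gives T(t) = 4t² - 6.
Then T(2) = 10.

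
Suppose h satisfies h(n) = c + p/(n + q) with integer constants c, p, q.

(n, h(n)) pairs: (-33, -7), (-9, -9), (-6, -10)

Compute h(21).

-4

(h(n) − c)(n + q) = p for each data point; the three points give a linear system in c and q, then p follows.
Solving: c = -6, q = -3, p = 36, so h(n) = -6 + 36/(n − 3).
Then h(21) = -6 + 36/18 = -4.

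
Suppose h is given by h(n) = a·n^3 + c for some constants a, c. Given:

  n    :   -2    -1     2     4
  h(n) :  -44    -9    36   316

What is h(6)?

From h(-2) = -44 and h(-1) = -9: -8a + c = -44 and -1a + c = -9.
Subtracting: 7a = 35, so a = 5; then c = -44 − 5·(-8) = -4.
So h(n) = 5n³ − 4, and h(6) = 1076.

1076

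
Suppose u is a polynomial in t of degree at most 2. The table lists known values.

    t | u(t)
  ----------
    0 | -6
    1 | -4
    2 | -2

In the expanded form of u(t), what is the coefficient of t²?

Write u(t) = at² + bt + c; the 3 given values yield a linear system in the 3 coefficients.
Solving, the leading coefficient vanishes, and u(t) = 2t - 6.
The coefficient of t² is 0.

0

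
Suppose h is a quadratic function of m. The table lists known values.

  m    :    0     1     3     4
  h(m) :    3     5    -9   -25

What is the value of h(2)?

Write h(m) = am² + bm + c; the 4 given values yield a linear system in the 3 coefficients.
Solving, h(m) = -3m² + 5m + 3.
Then h(2) = 1.

1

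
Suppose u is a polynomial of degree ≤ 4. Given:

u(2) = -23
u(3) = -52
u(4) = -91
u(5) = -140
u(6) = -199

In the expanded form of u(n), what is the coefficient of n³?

First differences: -29, -39, -49, -59. Second differences: -10, -10, -10.
Level-2 differences are constant, so u has degree 2.
Fitting a degree-2 polynomial gives u(n) = -5n² - 4n + 5.
The coefficient of n³ is 0.

0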